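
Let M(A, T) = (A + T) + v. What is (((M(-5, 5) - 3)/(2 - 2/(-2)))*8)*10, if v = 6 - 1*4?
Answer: -80/3 ≈ -26.667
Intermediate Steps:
v = 2 (v = 6 - 4 = 2)
M(A, T) = 2 + A + T (M(A, T) = (A + T) + 2 = 2 + A + T)
(((M(-5, 5) - 3)/(2 - 2/(-2)))*8)*10 = ((((2 - 5 + 5) - 3)/(2 - 2/(-2)))*8)*10 = (((2 - 3)/(2 - 2*(-½)))*8)*10 = (-1/(2 + 1)*8)*10 = (-1/3*8)*10 = (-1*⅓*8)*10 = -⅓*8*10 = -8/3*10 = -80/3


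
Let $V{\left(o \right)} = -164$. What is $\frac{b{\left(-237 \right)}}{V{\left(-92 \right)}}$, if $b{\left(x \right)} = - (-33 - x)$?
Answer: $\frac{51}{41} \approx 1.2439$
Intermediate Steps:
$b{\left(x \right)} = 33 + x$
$\frac{b{\left(-237 \right)}}{V{\left(-92 \right)}} = \frac{33 - 237}{-164} = \left(-204\right) \left(- \frac{1}{164}\right) = \frac{51}{41}$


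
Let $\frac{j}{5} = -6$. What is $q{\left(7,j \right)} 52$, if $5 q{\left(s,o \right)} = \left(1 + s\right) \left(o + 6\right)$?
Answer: $- \frac{9984}{5} \approx -1996.8$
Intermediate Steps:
$j = -30$ ($j = 5 \left(-6\right) = -30$)
$q{\left(s,o \right)} = \frac{\left(1 + s\right) \left(6 + o\right)}{5}$ ($q{\left(s,o \right)} = \frac{\left(1 + s\right) \left(o + 6\right)}{5} = \frac{\left(1 + s\right) \left(6 + o\right)}{5}$)
$q{\left(7,j \right)} 52 = \left(\frac{6}{5} + \frac{1}{5} \left(-30\right) + \frac{6}{5} \cdot 7 + \frac{1}{5} \left(-30\right) 7\right) 52 = \left(\frac{6}{5} - 6 + \frac{42}{5} - 42\right) 52 = \left(- \frac{192}{5}\right) 52 = - \frac{9984}{5}$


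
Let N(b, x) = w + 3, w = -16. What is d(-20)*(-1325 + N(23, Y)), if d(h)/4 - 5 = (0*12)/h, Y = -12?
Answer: -26760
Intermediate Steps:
N(b, x) = -13 (N(b, x) = -16 + 3 = -13)
d(h) = 20 (d(h) = 20 + 4*((0*12)/h) = 20 + 4*(0/h) = 20 + 4*0 = 20 + 0 = 20)
d(-20)*(-1325 + N(23, Y)) = 20*(-1325 - 13) = 20*(-1338) = -26760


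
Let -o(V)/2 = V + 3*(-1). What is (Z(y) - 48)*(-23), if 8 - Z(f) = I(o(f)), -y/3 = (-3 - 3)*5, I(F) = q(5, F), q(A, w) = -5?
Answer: 805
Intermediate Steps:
o(V) = 6 - 2*V (o(V) = -2*(V + 3*(-1)) = -2*(V - 3) = -2*(-3 + V) = 6 - 2*V)
I(F) = -5
y = 90 (y = -3*(-3 - 3)*5 = -(-18)*5 = -3*(-30) = 90)
Z(f) = 13 (Z(f) = 8 - 1*(-5) = 8 + 5 = 13)
(Z(y) - 48)*(-23) = (13 - 48)*(-23) = -35*(-23) = 805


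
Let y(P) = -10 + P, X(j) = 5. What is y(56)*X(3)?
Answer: 230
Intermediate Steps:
y(56)*X(3) = (-10 + 56)*5 = 46*5 = 230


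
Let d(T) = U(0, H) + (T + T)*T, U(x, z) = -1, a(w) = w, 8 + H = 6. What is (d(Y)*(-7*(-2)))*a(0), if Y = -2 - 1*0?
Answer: 0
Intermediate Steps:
H = -2 (H = -8 + 6 = -2)
Y = -2 (Y = -2 + 0 = -2)
d(T) = -1 + 2*T² (d(T) = -1 + (T + T)*T = -1 + (2*T)*T = -1 + 2*T²)
(d(Y)*(-7*(-2)))*a(0) = ((-1 + 2*(-2)²)*(-7*(-2)))*0 = ((-1 + 2*4)*14)*0 = ((-1 + 8)*14)*0 = (7*14)*0 = 98*0 = 0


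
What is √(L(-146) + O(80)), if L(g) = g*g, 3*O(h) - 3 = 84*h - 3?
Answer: 2*√5889 ≈ 153.48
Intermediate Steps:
O(h) = 28*h (O(h) = 1 + (84*h - 3)/3 = 1 + (-3 + 84*h)/3 = 1 + (-1 + 28*h) = 28*h)
L(g) = g²
√(L(-146) + O(80)) = √((-146)² + 28*80) = √(21316 + 2240) = √23556 = 2*√5889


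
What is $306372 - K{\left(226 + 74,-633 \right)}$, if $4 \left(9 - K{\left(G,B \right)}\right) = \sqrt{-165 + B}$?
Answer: $306363 + \frac{i \sqrt{798}}{4} \approx 3.0636 \cdot 10^{5} + 7.0622 i$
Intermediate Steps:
$K{\left(G,B \right)} = 9 - \frac{\sqrt{-165 + B}}{4}$
$306372 - K{\left(226 + 74,-633 \right)} = 306372 - \left(9 - \frac{\sqrt{-165 - 633}}{4}\right) = 306372 - \left(9 - \frac{\sqrt{-798}}{4}\right) = 306372 - \left(9 - \frac{i \sqrt{798}}{4}\right) = 306363 + \frac{i \sqrt{798}}{4}$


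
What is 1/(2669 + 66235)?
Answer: 1/68904 ≈ 1.4513e-5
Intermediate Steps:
1/(2669 + 66235) = 1/68904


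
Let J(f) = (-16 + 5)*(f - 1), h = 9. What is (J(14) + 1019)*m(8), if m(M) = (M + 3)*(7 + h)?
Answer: 154176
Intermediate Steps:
J(f) = 11 - 11*f (J(f) = -11*(-1 + f) = 11 - 11*f)
m(M) = 48 + 16*M (m(M) = (M + 3)*(7 + 9) = (3 + M)*16 = 48 + 16*M)
(J(14) + 1019)*m(8) = ((11 - 11*14) + 1019)*(48 + 16*8) = ((11 - 154) + 1019)*(48 + 128) = (-143 + 1019)*176 = 876*176 = 154176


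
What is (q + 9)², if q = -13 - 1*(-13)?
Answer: 81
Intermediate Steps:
q = 0 (q = -13 + 13 = 0)
(q + 9)² = (0 + 9)² = 9² = 81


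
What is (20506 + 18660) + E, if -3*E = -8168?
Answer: 125666/3 ≈ 41889.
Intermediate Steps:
E = 8168/3 (E = -⅓*(-8168) = 8168/3 ≈ 2722.7)
(20506 + 18660) + E = (20506 + 18660) + 8168/3 = 39166 + 8168/3 = 125666/3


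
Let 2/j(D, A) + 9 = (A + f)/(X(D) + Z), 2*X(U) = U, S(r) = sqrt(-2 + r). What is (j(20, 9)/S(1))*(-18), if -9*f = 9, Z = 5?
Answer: -540*I/127 ≈ -4.252*I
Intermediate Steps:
f = -1 (f = -1/9*9 = -1)
X(U) = U/2
j(D, A) = 2/(-9 + (-1 + A)/(5 + D/2)) (j(D, A) = 2/(-9 + (A - 1)/(D/2 + 5)) = 2/(-9 + (-1 + A)/(5 + D/2)))
(j(20, 9)/S(1))*(-18) = ((2*(10 + 20)/(-92 - 9*20 + 2*9))/(sqrt(-2 + 1)))*(-18) = ((2*30/(-92 - 180 + 18))/(sqrt(-1)))*(-18) = ((2*30/(-254))/I)*(-18) = ((2*(-1/254)*30)*(-I))*(-18) = -(-30)*I/127*(-18) = (30*I/127)*(-18) = -540*I/127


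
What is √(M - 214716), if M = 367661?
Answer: 13*√905 ≈ 391.08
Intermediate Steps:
√(M - 214716) = √(367661 - 214716) = √152945 = 13*√905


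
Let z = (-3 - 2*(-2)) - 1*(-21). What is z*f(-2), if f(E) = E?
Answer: -44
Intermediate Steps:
z = 22 (z = (-3 + 4) + 21 = 1 + 21 = 22)
z*f(-2) = 22*(-2) = -44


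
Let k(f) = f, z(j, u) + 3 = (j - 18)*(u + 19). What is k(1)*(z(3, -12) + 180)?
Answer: 72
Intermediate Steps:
z(j, u) = -3 + (-18 + j)*(19 + u) (z(j, u) = -3 + (j - 18)*(u + 19) = -3 + (-18 + j)*(19 + u))
k(1)*(z(3, -12) + 180) = 1*((-345 - 18*(-12) + 19*3 + 3*(-12)) + 180) = 1*((-345 + 216 + 57 - 36) + 180) = 1*(-108 + 180) = 1*72 = 72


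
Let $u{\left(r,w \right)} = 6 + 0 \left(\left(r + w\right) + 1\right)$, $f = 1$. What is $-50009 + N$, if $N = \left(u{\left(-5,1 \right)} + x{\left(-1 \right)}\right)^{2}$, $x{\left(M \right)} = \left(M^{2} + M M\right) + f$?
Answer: $-49928$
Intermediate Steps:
$x{\left(M \right)} = 1 + 2 M^{2}$ ($x{\left(M \right)} = \left(M^{2} + M M\right) + 1 = \left(M^{2} + M^{2}\right) + 1 = 2 M^{2} + 1 = 1 + 2 M^{2}$)
$u{\left(r,w \right)} = 6$ ($u{\left(r,w \right)} = 6 + 0 \left(1 + r + w\right) = 6 + 0 = 6$)
$N = 81$ ($N = \left(6 + \left(1 + 2 \left(-1\right)^{2}\right)\right)^{2} = \left(6 + \left(1 + 2 \cdot 1\right)\right)^{2} = \left(6 + \left(1 + 2\right)\right)^{2} = \left(6 + 3\right)^{2} = 9^{2} = 81$)
$-50009 + N = -50009 + 81 = -49928$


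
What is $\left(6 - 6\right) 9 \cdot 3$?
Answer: $0$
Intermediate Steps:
$\left(6 - 6\right) 9 \cdot 3 = 0 \cdot 9 \cdot 3 = 0 \cdot 3 = 0$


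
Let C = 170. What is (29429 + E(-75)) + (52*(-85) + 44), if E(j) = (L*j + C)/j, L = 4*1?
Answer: 375821/15 ≈ 25055.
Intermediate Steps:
L = 4
E(j) = (170 + 4*j)/j (E(j) = (4*j + 170)/j = (170 + 4*j)/j)
(29429 + E(-75)) + (52*(-85) + 44) = (29429 + (4 + 170/(-75))) + (52*(-85) + 44) = (29429 + (4 + 170*(-1/75))) + (-4420 + 44) = (29429 + (4 - 34/15)) - 4376 = (29429 + 26/15) - 4376 = 441461/15 - 4376 = 375821/15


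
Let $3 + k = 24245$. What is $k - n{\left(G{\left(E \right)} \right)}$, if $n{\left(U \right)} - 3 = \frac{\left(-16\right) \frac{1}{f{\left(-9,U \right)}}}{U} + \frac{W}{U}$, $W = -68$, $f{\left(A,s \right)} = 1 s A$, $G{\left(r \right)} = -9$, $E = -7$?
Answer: $\frac{17664707}{729} \approx 24231.0$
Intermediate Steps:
$f{\left(A,s \right)} = A s$ ($f{\left(A,s \right)} = s A = A s$)
$k = 24242$ ($k = -3 + 24245 = 24242$)
$n{\left(U \right)} = 3 - \frac{68}{U} + \frac{16}{9 U^{2}}$ ($n{\left(U \right)} = 3 + \left(\frac{\left(-16\right) \frac{1}{\left(-9\right) U}}{U} - \frac{68}{U}\right) = 3 + \left(\frac{\left(-16\right) \left(- \frac{1}{9 U}\right)}{U} - \frac{68}{U}\right) = 3 + \left(\frac{\frac{16}{9} \frac{1}{U}}{U} - \frac{68}{U}\right) = 3 - \left(\frac{68}{U} - \frac{16}{9 U^{2}}\right) = 3 - \frac{68}{U} + \frac{16}{9 U^{2}}$)
$k - n{\left(G{\left(E \right)} \right)} = 24242 - \left(3 - \frac{68}{-9} + \frac{16}{9 \cdot 81}\right) = 24242 - \left(3 - - \frac{68}{9} + \frac{16}{9} \cdot \frac{1}{81}\right) = 24242 - \left(3 + \frac{68}{9} + \frac{16}{729}\right) = 24242 - \frac{7711}{729} = \frac{17664707}{729}$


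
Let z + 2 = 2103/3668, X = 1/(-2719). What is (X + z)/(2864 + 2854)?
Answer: -4744065/19009094552 ≈ -0.00024957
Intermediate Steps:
X = -1/2719 ≈ -0.00036778
z = -5233/3668 (z = -2 + 2103/3668 = -5233/3668 ≈ -1.4267)
(X + z)/(2864 + 2854) = (-1/2719 - 5233/3668)/(2864 + 2854) = -14232195/9973292/5718 = -14232195/9973292*1/5718 = -4744065/19009094552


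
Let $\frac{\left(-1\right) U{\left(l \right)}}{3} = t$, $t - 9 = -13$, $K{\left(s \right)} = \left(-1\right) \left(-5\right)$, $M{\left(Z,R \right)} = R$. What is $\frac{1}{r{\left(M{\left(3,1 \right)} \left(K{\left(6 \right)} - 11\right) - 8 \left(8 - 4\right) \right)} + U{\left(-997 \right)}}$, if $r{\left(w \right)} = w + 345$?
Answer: $\frac{1}{319} \approx 0.0031348$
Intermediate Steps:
$K{\left(s \right)} = 5$
$t = -4$ ($t = 9 - 13 = -4$)
$U{\left(l \right)} = 12$ ($U{\left(l \right)} = \left(-3\right) \left(-4\right) = 12$)
$r{\left(w \right)} = 345 + w$
$\frac{1}{r{\left(M{\left(3,1 \right)} \left(K{\left(6 \right)} - 11\right) - 8 \left(8 - 4\right) \right)} + U{\left(-997 \right)}} = \frac{1}{\left(345 + \left(1 \left(5 - 11\right) - 8 \left(8 - 4\right)\right)\right) + 12} = \frac{1}{\left(345 + \left(1 \left(-6\right) - 32\right)\right) + 12} = \frac{1}{\left(345 - 38\right) + 12} = \frac{1}{307 + 12} = \frac{1}{319}$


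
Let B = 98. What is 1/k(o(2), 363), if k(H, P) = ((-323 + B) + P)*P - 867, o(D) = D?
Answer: 1/49227 ≈ 2.0314e-5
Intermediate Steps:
k(H, P) = -867 + P*(-225 + P) (k(H, P) = ((-323 + 98) + P)*P - 867 = (-225 + P)*P - 867 = P*(-225 + P) - 867 = -867 + P*(-225 + P))
1/k(o(2), 363) = 1/(-867 + 363**2 - 225*363) = 1/(-867 + 131769 - 81675) = 1/49227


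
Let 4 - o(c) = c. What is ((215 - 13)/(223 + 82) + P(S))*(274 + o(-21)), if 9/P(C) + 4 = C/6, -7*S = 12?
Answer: -262223/610 ≈ -429.87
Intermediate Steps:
S = -12/7 (S = -⅐*12 = -12/7 ≈ -1.7143)
o(c) = 4 - c
P(C) = 9/(-4 + C/6)
((215 - 13)/(223 + 82) + P(S))*(274 + o(-21)) = ((215 - 13)/(223 + 82) + 54/(-24 - 12/7))*(274 + (4 - 1*(-21))) = (202/305 + 54/(-180/7))*(274 + (4 + 21)) = (202*(1/305) + 54*(-7/180))*(274 + 25) = (202/305 - 21/10)*299 = -877/610*299 = -262223/610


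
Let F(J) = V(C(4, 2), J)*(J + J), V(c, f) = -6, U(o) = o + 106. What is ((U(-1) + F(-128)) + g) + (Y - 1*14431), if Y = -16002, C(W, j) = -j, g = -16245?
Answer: -45037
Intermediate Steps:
U(o) = 106 + o
F(J) = -12*J (F(J) = -6*(J + J) = -12*J)
((U(-1) + F(-128)) + g) + (Y - 1*14431) = (((106 - 1) - 12*(-128)) - 16245) + (-16002 - 1*14431) = ((105 + 1536) - 16245) + (-16002 - 14431) = (1641 - 16245) - 30433 = -14604 - 30433 = -45037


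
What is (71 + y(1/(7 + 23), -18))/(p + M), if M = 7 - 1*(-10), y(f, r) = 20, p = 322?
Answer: 91/339 ≈ 0.26844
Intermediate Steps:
M = 17 (M = 7 + 10 = 17)
(71 + y(1/(7 + 23), -18))/(p + M) = (71 + 20)/(322 + 17) = 91/339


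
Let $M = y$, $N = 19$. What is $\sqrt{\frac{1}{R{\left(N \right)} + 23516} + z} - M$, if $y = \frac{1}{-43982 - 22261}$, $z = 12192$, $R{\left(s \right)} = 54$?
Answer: $\frac{1}{66243} + \frac{11 \sqrt{55976887970}}{23570} \approx 110.42$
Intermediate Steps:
$y = - \frac{1}{66243}$ ($y = \frac{1}{-66243} = - \frac{1}{66243} \approx -1.5096 \cdot 10^{-5}$)
$M = - \frac{1}{66243} \approx -1.5096 \cdot 10^{-5}$
$\sqrt{\frac{1}{R{\left(N \right)} + 23516} + z} - M = \sqrt{\frac{1}{54 + 23516} + 12192} - - \frac{1}{66243} = \sqrt{\frac{1}{23570} + 12192} + \frac{1}{66243} = \sqrt{\frac{287365441}{23570}} + \frac{1}{66243} = \frac{11 \sqrt{55976887970}}{23570} + \frac{1}{66243} = \frac{1}{66243} + \frac{11 \sqrt{55976887970}}{23570}$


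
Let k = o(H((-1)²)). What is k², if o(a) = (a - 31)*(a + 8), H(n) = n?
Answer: 72900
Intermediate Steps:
o(a) = (-31 + a)*(8 + a)
k = -270 (k = -248 + ((-1)²)² - 23*(-1)² = -248 + 1² - 23*1 = -248 + 1 - 23 = -270)
k² = (-270)² = 72900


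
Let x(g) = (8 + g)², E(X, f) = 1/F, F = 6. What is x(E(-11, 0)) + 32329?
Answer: 1166245/36 ≈ 32396.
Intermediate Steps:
E(X, f) = ⅙ (E(X, f) = 1/6 = ⅙)
x(E(-11, 0)) + 32329 = (8 + ⅙)² + 32329 = (49/6)² + 32329 = 2401/36 + 32329 = 1166245/36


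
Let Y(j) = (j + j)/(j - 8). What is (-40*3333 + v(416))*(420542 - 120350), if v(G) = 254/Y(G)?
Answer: -519794680824/13 ≈ -3.9984e+10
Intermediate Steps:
Y(j) = 2*j/(-8 + j) (Y(j) = (2*j)/(-8 + j) = 2*j/(-8 + j))
v(G) = 127*(-8 + G)/G (v(G) = 254/((2*G/(-8 + G))) = 254*((-8 + G)/(2*G)) = 127*(-8 + G)/G)
(-40*3333 + v(416))*(420542 - 120350) = (-40*3333 + (127 - 1016/416))*(420542 - 120350) = (-133320 + (127 - 1016*1/416))*300192 = (-133320 + (127 - 127/52))*300192 = (-133320 + 6477/52)*300192 = -6926163/52*300192 = -519794680824/13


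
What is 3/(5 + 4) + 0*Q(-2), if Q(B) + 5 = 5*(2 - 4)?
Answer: ⅓ ≈ 0.33333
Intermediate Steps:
Q(B) = -15 (Q(B) = -5 + 5*(2 - 4) = -5 + 5*(-2) = -5 - 10 = -15)
3/(5 + 4) + 0*Q(-2) = 3/(5 + 4) + 0*(-15) = 3/9 + 0 = (⅑)*3 + 0 = ⅓ + 0 = ⅓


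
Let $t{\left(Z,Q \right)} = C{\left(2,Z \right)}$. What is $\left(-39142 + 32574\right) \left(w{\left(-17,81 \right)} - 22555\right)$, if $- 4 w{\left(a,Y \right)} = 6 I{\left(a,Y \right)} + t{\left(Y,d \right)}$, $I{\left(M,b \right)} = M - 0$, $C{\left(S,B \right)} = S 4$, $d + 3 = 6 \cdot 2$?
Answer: $147986892$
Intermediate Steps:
$d = 9$ ($d = -3 + 6 \cdot 2 = -3 + 12 = 9$)
$C{\left(S,B \right)} = 4 S$
$t{\left(Z,Q \right)} = 8$ ($t{\left(Z,Q \right)} = 4 \cdot 2 = 8$)
$I{\left(M,b \right)} = M$ ($I{\left(M,b \right)} = M + 0 = M$)
$w{\left(a,Y \right)} = -2 - \frac{3 a}{2}$ ($w{\left(a,Y \right)} = - \frac{6 a + 8}{4} = - \frac{8 + 6 a}{4} = -2 - \frac{3 a}{2}$)
$\left(-39142 + 32574\right) \left(w{\left(-17,81 \right)} - 22555\right) = \left(-39142 + 32574\right) \left(\left(-2 - - \frac{51}{2}\right) - 22555\right) = - 6568 \left(\left(-2 + \frac{51}{2}\right) - 22555\right) = - 6568 \left(\frac{47}{2} - 22555\right) = \left(-6568\right) \left(- \frac{45063}{2}\right) = 147986892$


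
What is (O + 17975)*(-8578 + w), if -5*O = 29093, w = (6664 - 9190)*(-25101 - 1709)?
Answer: 4115760862924/5 ≈ 8.2315e+11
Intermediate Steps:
w = 67722060 (w = -2526*(-26810) = 67722060)
O = -29093/5 (O = -1/5*29093 = -29093/5 ≈ -5818.6)
(O + 17975)*(-8578 + w) = (-29093/5 + 17975)*(-8578 + 67722060) = (60782/5)*67713482 = 4115760862924/5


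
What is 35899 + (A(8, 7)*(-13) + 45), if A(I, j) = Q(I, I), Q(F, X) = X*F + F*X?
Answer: 34280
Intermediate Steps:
Q(F, X) = 2*F*X (Q(F, X) = F*X + F*X = 2*F*X)
A(I, j) = 2*I² (A(I, j) = 2*I*I = 2*I²)
35899 + (A(8, 7)*(-13) + 45) = 35899 + ((2*8²)*(-13) + 45) = 35899 + ((2*64)*(-13) + 45) = 35899 + (128*(-13) + 45) = 35899 + (-1664 + 45) = 35899 - 1619 = 34280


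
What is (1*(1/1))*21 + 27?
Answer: 48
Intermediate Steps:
(1*(1/1))*21 + 27 = (1*(1*1))*21 + 27 = (1*1)*21 + 27 = 1*21 + 27 = 21 + 27 = 48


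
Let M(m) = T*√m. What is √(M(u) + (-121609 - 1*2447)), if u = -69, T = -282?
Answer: √(-124056 - 282*I*√69) ≈ 3.325 - 352.23*I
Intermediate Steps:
M(m) = -282*√m
√(M(u) + (-121609 - 1*2447)) = √(-282*I*√69 + (-121609 - 1*2447)) = √(-282*I*√69 + (-121609 - 2447)) = √(-282*I*√69 - 124056) = √(-124056 - 282*I*√69)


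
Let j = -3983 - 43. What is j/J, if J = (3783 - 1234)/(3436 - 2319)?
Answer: -4497042/2549 ≈ -1764.2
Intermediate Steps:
j = -4026
J = 2549/1117 ≈ 2.2820
j/J = -4026/2549/1117 = -4026*1117/2549 = -4497042/2549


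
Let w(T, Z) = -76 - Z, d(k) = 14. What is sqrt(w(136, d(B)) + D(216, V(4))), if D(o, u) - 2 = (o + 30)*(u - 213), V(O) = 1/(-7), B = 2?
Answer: 4*I*sqrt(160846)/7 ≈ 229.17*I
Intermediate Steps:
V(O) = -1/7
D(o, u) = 2 + (-213 + u)*(30 + o) (D(o, u) = 2 + (o + 30)*(u - 213) = 2 + (30 + o)*(-213 + u) = 2 + (-213 + u)*(30 + o))
sqrt(w(136, d(B)) + D(216, V(4))) = sqrt((-76 - 1*14) + (-6388 - 213*216 + 30*(-1/7) + 216*(-1/7))) = sqrt((-76 - 14) + (-6388 - 46008 - 30/7 - 216/7)) = sqrt(-90 - 367018/7) = sqrt(-367648/7) = 4*I*sqrt(160846)/7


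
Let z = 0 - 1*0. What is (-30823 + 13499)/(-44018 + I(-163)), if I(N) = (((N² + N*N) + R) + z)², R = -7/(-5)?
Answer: -433100/70593795359 ≈ -6.1351e-6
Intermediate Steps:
R = 7/5 (R = -7*(-⅕) = 7/5 ≈ 1.4000)
z = 0 (z = 0 + 0 = 0)
I(N) = (7/5 + 2*N²)² (I(N) = (((N² + N*N) + 7/5) + 0)² = (((N² + N²) + 7/5) + 0)² = ((2*N² + 7/5) + 0)² = ((7/5 + 2*N²) + 0)² = (7/5 + 2*N²)²)
(-30823 + 13499)/(-44018 + I(-163)) = (-30823 + 13499)/(-44018 + (7 + 10*(-163)²)²/25) = -17324/(-44018 + (7 + 10*26569)²/25) = -17324/(-44018 + (7 + 265690)²/25) = -17324/(-44018 + (1/25)*265697²) = -17324/(-44018 + (1/25)*70594895809) = -17324/(-44018 + 70594895809/25) = -17324/70593795359/25 = -17324*25/70593795359 = -433100/70593795359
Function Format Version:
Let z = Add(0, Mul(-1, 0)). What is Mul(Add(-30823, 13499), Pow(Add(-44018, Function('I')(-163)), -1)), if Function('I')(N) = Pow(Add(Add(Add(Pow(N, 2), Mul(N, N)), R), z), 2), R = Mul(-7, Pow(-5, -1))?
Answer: Rational(-433100, 70593795359) ≈ -6.1351e-6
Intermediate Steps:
R = Rational(7, 5) (R = Mul(-7, Rational(-1, 5)) = Rational(7, 5) ≈ 1.4000)
z = 0 (z = Add(0, 0) = 0)
Function('I')(N) = Pow(Add(Rational(7, 5), Mul(2, Pow(N, 2))), 2) (Function('I')(N) = Pow(Add(Add(Add(Pow(N, 2), Mul(N, N)), Rational(7, 5)), 0), 2) = Pow(Add(Add(Add(Pow(N, 2), Pow(N, 2)), Rational(7, 5)), 0), 2) = Pow(Add(Add(Mul(2, Pow(N, 2)), Rational(7, 5)), 0), 2) = Pow(Add(Add(Rational(7, 5), Mul(2, Pow(N, 2))), 0), 2) = Pow(Add(Rational(7, 5), Mul(2, Pow(N, 2))), 2))
Mul(Add(-30823, 13499), Pow(Add(-44018, Function('I')(-163)), -1)) = Mul(Add(-30823, 13499), Pow(Add(-44018, Mul(Rational(1, 25), Pow(Add(7, Mul(10, Pow(-163, 2))), 2))), -1)) = Mul(-17324, Pow(Add(-44018, Mul(Rational(1, 25), Pow(Add(7, Mul(10, 26569)), 2))), -1)) = Mul(-17324, Pow(Add(-44018, Mul(Rational(1, 25), Pow(Add(7, 265690), 2))), -1)) = Mul(-17324, Pow(Add(-44018, Mul(Rational(1, 25), Pow(265697, 2))), -1)) = Mul(-17324, Pow(Add(-44018, Mul(Rational(1, 25), 70594895809)), -1)) = Mul(-17324, Pow(Add(-44018, Rational(70594895809, 25)), -1)) = Mul(-17324, Pow(Rational(70593795359, 25), -1)) = Mul(-17324, Rational(25, 70593795359)) = Rational(-433100, 70593795359)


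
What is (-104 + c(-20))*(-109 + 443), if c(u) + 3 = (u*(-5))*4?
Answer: 97862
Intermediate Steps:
c(u) = -3 - 20*u (c(u) = -3 + (u*(-5))*4 = -3 - 5*u*4 = -3 - 20*u)
(-104 + c(-20))*(-109 + 443) = (-104 + (-3 - 20*(-20)))*(-109 + 443) = (-104 + (-3 + 400))*334 = (-104 + 397)*334 = 293*334 = 97862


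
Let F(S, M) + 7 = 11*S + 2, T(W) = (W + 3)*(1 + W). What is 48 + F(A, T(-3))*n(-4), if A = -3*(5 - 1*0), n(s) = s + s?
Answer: 1408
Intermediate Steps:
n(s) = 2*s
T(W) = (1 + W)*(3 + W) (T(W) = (3 + W)*(1 + W) = (1 + W)*(3 + W))
A = -15 (A = -3*(5 + 0) = -3*5 = -15)
F(S, M) = -5 + 11*S (F(S, M) = -7 + (11*S + 2) = -7 + (2 + 11*S) = -5 + 11*S)
48 + F(A, T(-3))*n(-4) = 48 + (-5 + 11*(-15))*(2*(-4)) = 48 + (-5 - 165)*(-8) = 48 - 170*(-8) = 48 + 1360 = 1408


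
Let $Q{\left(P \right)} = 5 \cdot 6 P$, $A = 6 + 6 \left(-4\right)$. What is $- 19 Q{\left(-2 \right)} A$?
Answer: $-20520$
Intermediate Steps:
$A = -18$ ($A = 6 - 24 = -18$)
$Q{\left(P \right)} = 30 P$
$- 19 Q{\left(-2 \right)} A = - 19 \cdot 30 \left(-2\right) \left(-18\right) = \left(-19\right) \left(-60\right) \left(-18\right) = 1140 \left(-18\right) = -20520$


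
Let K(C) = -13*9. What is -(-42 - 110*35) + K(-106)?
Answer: 3775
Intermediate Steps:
K(C) = -117
-(-42 - 110*35) + K(-106) = -(-42 - 110*35) - 117 = -(-42 - 3850) - 117 = -1*(-3892) - 117 = 3892 - 117 = 3775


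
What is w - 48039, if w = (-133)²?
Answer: -30350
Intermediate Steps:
w = 17689
w - 48039 = 17689 - 48039 = -30350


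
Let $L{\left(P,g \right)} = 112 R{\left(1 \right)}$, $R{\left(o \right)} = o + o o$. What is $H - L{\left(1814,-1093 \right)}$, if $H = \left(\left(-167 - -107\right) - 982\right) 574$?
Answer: $-598332$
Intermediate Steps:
$R{\left(o \right)} = o + o^{2}$
$H = -598108$ ($H = \left(\left(-167 + 107\right) - 982\right) 574 = \left(-60 - 982\right) 574 = \left(-1042\right) 574 = -598108$)
$L{\left(P,g \right)} = 224$ ($L{\left(P,g \right)} = 112 \cdot 1 \left(1 + 1\right) = 112 \cdot 1 \cdot 2 = 112 \cdot 2 = 224$)
$H - L{\left(1814,-1093 \right)} = -598108 - 224 = -598332$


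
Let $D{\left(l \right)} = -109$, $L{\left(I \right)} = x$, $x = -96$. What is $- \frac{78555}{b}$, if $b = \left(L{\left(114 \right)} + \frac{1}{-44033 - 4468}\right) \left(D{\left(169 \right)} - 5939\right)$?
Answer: $- \frac{141110965}{1042965728} \approx -0.1353$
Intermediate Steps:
$L{\left(I \right)} = -96$
$b = \frac{3128897184}{5389}$ ($b = \left(-96 + \frac{1}{-44033 - 4468}\right) \left(-109 - 5939\right) = \left(-96 + \frac{1}{-48501}\right) \left(-6048\right) = \left(-96 - \frac{1}{48501}\right) \left(-6048\right) = \left(- \frac{4656097}{48501}\right) \left(-6048\right) = \frac{3128897184}{5389} \approx 5.8061 \cdot 10^{5}$)
$- \frac{78555}{b} = - \frac{78555}{\frac{3128897184}{5389}} = \left(-78555\right) \frac{5389}{3128897184} = - \frac{141110965}{1042965728}$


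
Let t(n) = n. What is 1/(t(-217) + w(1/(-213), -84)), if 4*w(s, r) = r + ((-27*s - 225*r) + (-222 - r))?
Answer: 284/1264519 ≈ 0.00022459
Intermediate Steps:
w(s, r) = -111/2 - 225*r/4 - 27*s/4 (w(s, r) = (r + ((-27*s - 225*r) + (-222 - r)))/4 = (r + ((-225*r - 27*s) + (-222 - r)))/4 = (r + (-222 - 226*r - 27*s))/4 = (-222 - 225*r - 27*s)/4 = -111/2 - 225*r/4 - 27*s/4)
1/(t(-217) + w(1/(-213), -84)) = 1/(-217 + (-111/2 - 225/4*(-84) - 27/4/(-213))) = 1/(-217 + (-111/2 + 4725 - 27/4*(-1/213))) = 1/(-217 + (-111/2 + 4725 + 9/284)) = 1/(-217 + 1326147/284) = 1/(1264519/284) = 284/1264519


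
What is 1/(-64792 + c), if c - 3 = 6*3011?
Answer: -1/46723 ≈ -2.1403e-5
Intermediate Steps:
c = 18069 (c = 3 + 6*3011 = 3 + 18066 = 18069)
1/(-64792 + c) = 1/(-64792 + 18069) = 1/(-46723) = -1/46723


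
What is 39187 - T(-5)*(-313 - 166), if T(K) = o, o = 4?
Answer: 41103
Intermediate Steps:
T(K) = 4
39187 - T(-5)*(-313 - 166) = 39187 - 4*(-313 - 166) = 39187 - 4*(-479) = 39187 - 1*(-1916) = 39187 + 1916 = 41103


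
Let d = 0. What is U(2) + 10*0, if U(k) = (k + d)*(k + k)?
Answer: 8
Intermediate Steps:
U(k) = 2*k² (U(k) = (k + 0)*(k + k) = k*(2*k) = 2*k²)
U(2) + 10*0 = 2*2² + 10*0 = 2*4 + 0 = 8 + 0 = 8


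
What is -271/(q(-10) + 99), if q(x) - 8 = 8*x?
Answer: -271/27 ≈ -10.037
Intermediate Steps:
q(x) = 8 + 8*x
-271/(q(-10) + 99) = -271/((8 + 8*(-10)) + 99) = -271/((8 - 80) + 99) = -271/(-72 + 99) = -271/27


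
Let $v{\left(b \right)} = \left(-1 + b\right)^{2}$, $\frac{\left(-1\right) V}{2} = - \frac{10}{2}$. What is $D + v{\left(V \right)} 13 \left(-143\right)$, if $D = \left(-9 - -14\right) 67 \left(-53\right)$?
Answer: $-168334$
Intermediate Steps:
$V = 10$ ($V = - 2 \left(- \frac{10}{2}\right) = - 2 \left(\left(-10\right) \frac{1}{2}\right) = \left(-2\right) \left(-5\right) = 10$)
$D = -17755$ ($D = \left(-9 + 14\right) 67 \left(-53\right) = 5 \cdot 67 \left(-53\right) = 335 \left(-53\right) = -17755$)
$D + v{\left(V \right)} 13 \left(-143\right) = -17755 + \left(-1 + 10\right)^{2} \cdot 13 \left(-143\right) = -17755 + 9^{2} \cdot 13 \left(-143\right) = -17755 + 81 \cdot 13 \left(-143\right) = -17755 + 1053 \left(-143\right) = -17755 - 150579 = -168334$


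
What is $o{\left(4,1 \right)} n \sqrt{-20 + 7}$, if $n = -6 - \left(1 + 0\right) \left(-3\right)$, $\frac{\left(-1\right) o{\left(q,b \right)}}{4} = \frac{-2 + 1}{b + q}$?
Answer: $- \frac{12 i \sqrt{13}}{5} \approx - 8.6533 i$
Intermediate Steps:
$o{\left(q,b \right)} = \frac{4}{b + q}$ ($o{\left(q,b \right)} = - 4 \frac{-2 + 1}{b + q} = - 4 \left(- \frac{1}{b + q}\right) = \frac{4}{b + q}$)
$n = -3$ ($n = -6 - 1 \left(-3\right) = -6 - -3 = -6 + 3 = -3$)
$o{\left(4,1 \right)} n \sqrt{-20 + 7} = \frac{4}{1 + 4} \left(-3\right) \sqrt{-20 + 7} = \frac{4}{5} \left(-3\right) \sqrt{-13} = 4 \cdot \frac{1}{5} \left(-3\right) i \sqrt{13} = \frac{4}{5} \left(-3\right) i \sqrt{13} = - \frac{12 i \sqrt{13}}{5}$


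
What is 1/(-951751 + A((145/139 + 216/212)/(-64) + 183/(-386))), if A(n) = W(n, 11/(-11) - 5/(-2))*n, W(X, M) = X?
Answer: -8280487495929856/7880960132016025187631 ≈ -1.0507e-6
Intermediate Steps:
A(n) = n**2 (A(n) = n*n = n**2)
1/(-951751 + A((145/139 + 216/212)/(-64) + 183/(-386))) = 1/(-951751 + ((145/139 + 216/212)/(-64) + 183/(-386))**2) = 1/(-951751 + ((145*(1/139) + 216*(1/212))*(-1/64) + 183*(-1/386))**2) = 1/(-951751 + ((145/139 + 54/53)*(-1/64) - 183/386)**2) = 1/(-951751 + ((15191/7367)*(-1/64) - 183/386)**2) = 1/(-951751 + (-15191/471488 - 183/386)**2) = 1/(-951751 + (-46073015/90997184)**2) = 1/(-951751 + 2122722711190225/8280487495929856) = 1/(-7880960132016025187631/8280487495929856) = -8280487495929856/7880960132016025187631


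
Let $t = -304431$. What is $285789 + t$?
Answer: $-18642$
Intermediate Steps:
$285789 + t = 285789 - 304431 = -18642$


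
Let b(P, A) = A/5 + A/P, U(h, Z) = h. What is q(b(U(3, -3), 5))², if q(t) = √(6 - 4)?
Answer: 2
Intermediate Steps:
b(P, A) = A/5 + A/P (b(P, A) = A*(⅕) + A/P = A/5 + A/P)
q(t) = √2
q(b(U(3, -3), 5))² = (√2)² = 2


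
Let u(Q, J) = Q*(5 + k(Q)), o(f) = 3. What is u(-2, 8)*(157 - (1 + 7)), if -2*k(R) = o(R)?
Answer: -1043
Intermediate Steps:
k(R) = -3/2 (k(R) = -½*3 = -3/2)
u(Q, J) = 7*Q/2 (u(Q, J) = Q*(5 - 3/2) = Q*(7/2) = 7*Q/2)
u(-2, 8)*(157 - (1 + 7)) = ((7/2)*(-2))*(157 - (1 + 7)) = -7*(157 - 1*8) = -7*(157 - 8) = -7*149 = -1043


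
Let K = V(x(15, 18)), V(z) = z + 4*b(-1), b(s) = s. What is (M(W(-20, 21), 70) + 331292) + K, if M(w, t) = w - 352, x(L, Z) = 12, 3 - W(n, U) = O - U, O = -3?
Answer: 330975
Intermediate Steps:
W(n, U) = 6 + U (W(n, U) = 3 - (-3 - U) = 3 + (3 + U) = 6 + U)
V(z) = -4 + z (V(z) = z + 4*(-1) = z - 4 = -4 + z)
M(w, t) = -352 + w
K = 8 (K = -4 + 12 = 8)
(M(W(-20, 21), 70) + 331292) + K = ((-352 + (6 + 21)) + 331292) + 8 = ((-352 + 27) + 331292) + 8 = (-325 + 331292) + 8 = 330967 + 8 = 330975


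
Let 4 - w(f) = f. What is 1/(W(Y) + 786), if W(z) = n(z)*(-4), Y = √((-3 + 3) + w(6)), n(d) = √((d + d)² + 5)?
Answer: 131/102974 + I*√3/154461 ≈ 0.0012722 + 1.1214e-5*I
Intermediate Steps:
w(f) = 4 - f
n(d) = √(5 + 4*d²) (n(d) = √((2*d)² + 5) = √(4*d² + 5) = √(5 + 4*d²))
Y = I*√2 (Y = √((-3 + 3) + (4 - 1*6)) = √(0 + (4 - 6)) = √(0 - 2) = √(-2) = I*√2 ≈ 1.4142*I)
W(z) = -4*√(5 + 4*z²) (W(z) = √(5 + 4*z²)*(-4) = -4*√(5 + 4*z²))
1/(W(Y) + 786) = 1/(-4*√(5 + 4*(I*√2)²) + 786) = 1/(-4*√(5 + 4*(-2)) + 786) = 1/(-4*√(5 - 8) + 786) = 1/(-4*I*√3 + 786) = 1/(786 - 4*I*√3)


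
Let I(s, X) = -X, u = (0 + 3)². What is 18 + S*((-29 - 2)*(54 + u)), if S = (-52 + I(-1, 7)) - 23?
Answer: 160164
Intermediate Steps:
u = 9 (u = 3² = 9)
S = -82 (S = (-52 - 1*7) - 23 = (-52 - 7) - 23 = -59 - 23 = -82)
18 + S*((-29 - 2)*(54 + u)) = 18 - 82*(-29 - 2)*(54 + 9) = 18 - (-2542)*63 = 18 - 82*(-1953) = 18 + 160146 = 160164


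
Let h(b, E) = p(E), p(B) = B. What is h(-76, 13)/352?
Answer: 13/352 ≈ 0.036932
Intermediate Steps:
h(b, E) = E
h(-76, 13)/352 = 13/352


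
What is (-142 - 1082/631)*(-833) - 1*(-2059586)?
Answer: 1375138538/631 ≈ 2.1793e+6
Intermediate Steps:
(-142 - 1082/631)*(-833) - 1*(-2059586) = (-142 - 1082*1/631)*(-833) + 2059586 = (-142 - 1082/631)*(-833) + 2059586 = -90684/631*(-833) + 2059586 = 75539772/631 + 2059586 = 1375138538/631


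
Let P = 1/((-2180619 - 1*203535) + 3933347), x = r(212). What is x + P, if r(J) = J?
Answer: 328428917/1549193 ≈ 212.00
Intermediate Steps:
x = 212
P = 1/1549193 (P = 1/((-2180619 - 203535) + 3933347) = 1/(-2384154 + 3933347) = 1/1549193 ≈ 6.4550e-7)
x + P = 212 + 1/1549193 = 328428917/1549193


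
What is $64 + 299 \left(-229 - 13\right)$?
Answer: $-72294$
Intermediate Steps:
$64 + 299 \left(-229 - 13\right) = 64 + 299 \left(-242\right) = 64 - 72358 = -72294$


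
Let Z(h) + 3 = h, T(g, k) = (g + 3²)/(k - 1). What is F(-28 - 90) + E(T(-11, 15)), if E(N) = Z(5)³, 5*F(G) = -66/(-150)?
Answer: 1011/125 ≈ 8.0880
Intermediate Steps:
T(g, k) = (9 + g)/(-1 + k) (T(g, k) = (g + 9)/(-1 + k) = (9 + g)/(-1 + k))
F(G) = 11/125 (F(G) = (-66/(-150))/5 = (-66*(-1/150))/5 = (⅕)*(11/25) = 11/125)
Z(h) = -3 + h
E(N) = 8 (E(N) = (-3 + 5)³ = 2³ = 8)
F(-28 - 90) + E(T(-11, 15)) = 11/125 + 8 = 1011/125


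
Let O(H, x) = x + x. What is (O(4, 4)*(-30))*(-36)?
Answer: 8640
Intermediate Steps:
O(H, x) = 2*x
(O(4, 4)*(-30))*(-36) = ((2*4)*(-30))*(-36) = (8*(-30))*(-36) = -240*(-36) = 8640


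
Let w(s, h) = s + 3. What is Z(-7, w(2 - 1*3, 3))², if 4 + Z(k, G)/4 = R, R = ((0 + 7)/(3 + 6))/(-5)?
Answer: 559504/2025 ≈ 276.30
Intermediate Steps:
w(s, h) = 3 + s
R = -7/45 (R = (7/9)*(-⅕) = -7/45 ≈ -0.15556)
Z(k, G) = -748/45 (Z(k, G) = -16 + 4*(-7/45) = -16 - 28/45 = -748/45)
Z(-7, w(2 - 1*3, 3))² = (-748/45)² = 559504/2025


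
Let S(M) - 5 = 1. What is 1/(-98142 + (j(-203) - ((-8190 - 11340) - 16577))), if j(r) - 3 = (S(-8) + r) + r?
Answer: -1/62432 ≈ -1.6017e-5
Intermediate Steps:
S(M) = 6 (S(M) = 5 + 1 = 6)
j(r) = 9 + 2*r (j(r) = 3 + ((6 + r) + r) = 3 + (6 + 2*r) = 9 + 2*r)
1/(-98142 + (j(-203) - ((-8190 - 11340) - 16577))) = 1/(-98142 + ((9 + 2*(-203)) - ((-8190 - 11340) - 16577))) = 1/(-98142 + ((9 - 406) - (-19530 - 16577))) = 1/(-98142 + (-397 - 1*(-36107))) = 1/(-98142 + (-397 + 36107)) = 1/(-98142 + 35710) = 1/(-62432) = -1/62432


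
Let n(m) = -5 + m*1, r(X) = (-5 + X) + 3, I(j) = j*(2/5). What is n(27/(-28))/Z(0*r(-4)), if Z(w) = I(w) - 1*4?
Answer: 167/112 ≈ 1.4911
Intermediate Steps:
I(j) = 2*j/5 (I(j) = j*(2*(⅕)) = j*(⅖) = 2*j/5)
r(X) = -2 + X
n(m) = -5 + m
Z(w) = -4 + 2*w/5 (Z(w) = 2*w/5 - 1*4 = 2*w/5 - 4 = -4 + 2*w/5)
n(27/(-28))/Z(0*r(-4)) = (-5 + 27/(-28))/(-4 + 2*(0*(-2 - 4))/5) = (-5 + 27*(-1/28))/(-4 + 2*(0*(-6))/5) = (-5 - 27/28)/(-4 + (⅖)*0) = -167/(28*(-4 + 0)) = -167/28/(-4) = -167/28*(-¼) = 167/112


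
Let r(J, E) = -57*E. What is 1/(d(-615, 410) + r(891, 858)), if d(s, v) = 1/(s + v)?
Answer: -205/10025731 ≈ -2.0447e-5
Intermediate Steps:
1/(d(-615, 410) + r(891, 858)) = 1/(1/(-615 + 410) - 57*858) = 1/(1/(-205) - 48906) = 1/(-1/205 - 48906) = 1/(-10025731/205) = -205/10025731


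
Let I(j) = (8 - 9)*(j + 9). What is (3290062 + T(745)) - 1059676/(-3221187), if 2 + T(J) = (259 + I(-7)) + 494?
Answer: 10600318672333/3221187 ≈ 3.2908e+6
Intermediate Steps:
I(j) = -9 - j (I(j) = -(9 + j) = -9 - j)
T(J) = 749 (T(J) = -2 + ((259 + (-9 - 1*(-7))) + 494) = -2 + ((259 + (-9 + 7)) + 494) = -2 + ((259 - 2) + 494) = -2 + (257 + 494) = -2 + 751 = 749)
(3290062 + T(745)) - 1059676/(-3221187) = (3290062 + 749) - 1059676/(-3221187) = 3290811 - 1059676*(-1/3221187) = 3290811 + 1059676/3221187 = 10600318672333/3221187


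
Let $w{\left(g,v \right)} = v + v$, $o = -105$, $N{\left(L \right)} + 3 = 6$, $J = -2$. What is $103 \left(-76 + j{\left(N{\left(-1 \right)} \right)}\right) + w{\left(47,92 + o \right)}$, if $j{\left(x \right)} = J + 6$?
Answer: $-7442$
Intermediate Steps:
$N{\left(L \right)} = 3$ ($N{\left(L \right)} = -3 + 6 = 3$)
$j{\left(x \right)} = 4$ ($j{\left(x \right)} = -2 + 6 = 4$)
$w{\left(g,v \right)} = 2 v$
$103 \left(-76 + j{\left(N{\left(-1 \right)} \right)}\right) + w{\left(47,92 + o \right)} = 103 \left(-76 + 4\right) + 2 \left(92 - 105\right) = 103 \left(-72\right) + 2 \left(-13\right) = -7416 - 26 = -7442$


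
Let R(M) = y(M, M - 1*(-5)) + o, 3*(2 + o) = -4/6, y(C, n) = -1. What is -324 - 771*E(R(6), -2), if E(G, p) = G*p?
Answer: -15878/3 ≈ -5292.7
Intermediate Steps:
o = -20/9 (o = -2 + (-4/6)/3 = -2 + (-4*1/6)/3 = -2 + (1/3)*(-2/3) = -2 - 2/9 = -20/9 ≈ -2.2222)
R(M) = -29/9 (R(M) = -1 - 20/9 = -29/9)
-324 - 771*E(R(6), -2) = -324 - (-7453)*(-2)/3 = -324 - 771*58/9 = -324 - 14906/3 = -15878/3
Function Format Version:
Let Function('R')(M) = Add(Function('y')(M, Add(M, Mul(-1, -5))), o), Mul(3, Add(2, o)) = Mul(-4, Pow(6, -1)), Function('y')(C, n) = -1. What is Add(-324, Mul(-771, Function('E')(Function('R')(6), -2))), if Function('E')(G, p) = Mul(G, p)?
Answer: Rational(-15878, 3) ≈ -5292.7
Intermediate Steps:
o = Rational(-20, 9) (o = Add(-2, Mul(Rational(1, 3), Mul(-4, Pow(6, -1)))) = Add(-2, Mul(Rational(1, 3), Mul(-4, Rational(1, 6)))) = Add(-2, Mul(Rational(1, 3), Rational(-2, 3))) = Add(-2, Rational(-2, 9)) = Rational(-20, 9) ≈ -2.2222)
Function('R')(M) = Rational(-29, 9) (Function('R')(M) = Add(-1, Rational(-20, 9)) = Rational(-29, 9))
Add(-324, Mul(-771, Function('E')(Function('R')(6), -2))) = Add(-324, Mul(-771, Mul(Rational(-29, 9), -2))) = Add(-324, Mul(-771, Rational(58, 9))) = Add(-324, Rational(-14906, 3)) = Rational(-15878, 3)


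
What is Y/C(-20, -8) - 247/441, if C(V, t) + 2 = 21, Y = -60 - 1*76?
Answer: -64669/8379 ≈ -7.7180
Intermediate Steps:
Y = -136 (Y = -60 - 76 = -136)
C(V, t) = 19 (C(V, t) = -2 + 21 = 19)
Y/C(-20, -8) - 247/441 = -136/19 - 247/441 = -64669/8379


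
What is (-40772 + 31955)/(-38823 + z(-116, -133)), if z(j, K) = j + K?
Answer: 2939/13024 ≈ 0.22566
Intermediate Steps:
z(j, K) = K + j
(-40772 + 31955)/(-38823 + z(-116, -133)) = (-40772 + 31955)/(-38823 + (-133 - 116)) = -8817/(-38823 - 249) = -8817/(-39072) = -8817*(-1/39072) = 2939/13024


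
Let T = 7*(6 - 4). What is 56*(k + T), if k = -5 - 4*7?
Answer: -1064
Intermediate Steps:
T = 14 (T = 7*2 = 14)
k = -33 (k = -5 - 28 = -33)
56*(k + T) = 56*(-33 + 14) = 56*(-19) = -1064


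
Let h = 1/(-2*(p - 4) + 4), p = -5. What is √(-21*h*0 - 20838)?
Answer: I*√20838 ≈ 144.35*I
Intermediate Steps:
h = 1/22 (h = 1/(-2*(-5 - 4) + 4) = 1/(-2*(-9) + 4) = 1/(18 + 4) = 1/22 ≈ 0.045455)
√(-21*h*0 - 20838) = √(-21*1/22*0 - 20838) = √(-21/22*0 - 20838) = √(0 - 20838) = √(-20838) = I*√20838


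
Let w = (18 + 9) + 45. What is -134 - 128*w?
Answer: -9350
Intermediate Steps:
w = 72 (w = 27 + 45 = 72)
-134 - 128*w = -134 - 128*72 = -134 - 9216 = -9350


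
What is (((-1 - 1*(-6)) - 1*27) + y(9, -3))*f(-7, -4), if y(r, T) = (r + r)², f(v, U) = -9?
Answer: -2718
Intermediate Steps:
y(r, T) = 4*r² (y(r, T) = (2*r)² = 4*r²)
(((-1 - 1*(-6)) - 1*27) + y(9, -3))*f(-7, -4) = (((-1 - 1*(-6)) - 1*27) + 4*9²)*(-9) = (((-1 + 6) - 27) + 4*81)*(-9) = ((5 - 27) + 324)*(-9) = (-22 + 324)*(-9) = 302*(-9) = -2718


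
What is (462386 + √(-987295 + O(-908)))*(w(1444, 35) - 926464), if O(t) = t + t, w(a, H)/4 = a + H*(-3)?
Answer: -425907443688 - 921108*I*√989111 ≈ -4.2591e+11 - 9.1608e+8*I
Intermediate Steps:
w(a, H) = -12*H + 4*a (w(a, H) = 4*(a + H*(-3)) = 4*(a - 3*H) = -12*H + 4*a)
O(t) = 2*t
(462386 + √(-987295 + O(-908)))*(w(1444, 35) - 926464) = (462386 + √(-987295 + 2*(-908)))*((-12*35 + 4*1444) - 926464) = (462386 + √(-987295 - 1816))*((-420 + 5776) - 926464) = (462386 + √(-989111))*(5356 - 926464) = (462386 + I*√989111)*(-921108) = -425907443688 - 921108*I*√989111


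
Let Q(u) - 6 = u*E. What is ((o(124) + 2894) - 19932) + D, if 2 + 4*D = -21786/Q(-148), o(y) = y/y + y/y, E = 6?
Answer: -10013831/588 ≈ -17030.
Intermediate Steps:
o(y) = 2 (o(y) = 1 + 1 = 2)
Q(u) = 6 + 6*u (Q(u) = 6 + u*6 = 6 + 6*u)
D = 3337/588 (D = -½ + (-21786/(6 + 6*(-148)))/4 = -½ + (-21786/(6 - 888))/4 = -½ + (-21786/(-882))/4 = -½ + (-21786*(-1/882))/4 = -½ + (¼)*(3631/147) = -½ + 3631/588 = 3337/588 ≈ 5.6752)
((o(124) + 2894) - 19932) + D = ((2 + 2894) - 19932) + 3337/588 = (2896 - 19932) + 3337/588 = -17036 + 3337/588 = -10013831/588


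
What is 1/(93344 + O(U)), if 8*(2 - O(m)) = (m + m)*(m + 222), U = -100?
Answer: 1/96396 ≈ 1.0374e-5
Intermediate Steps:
O(m) = 2 - m*(222 + m)/4 (O(m) = 2 - (m + m)*(m + 222)/8 = 2 - 2*m*(222 + m)/8 = 2 - m*(222 + m)/4)
1/(93344 + O(U)) = 1/(93344 + (2 - 111/2*(-100) - 1/4*(-100)**2)) = 1/(93344 + (2 + 5550 - 1/4*10000)) = 1/(93344 + (2 + 5550 - 2500)) = 1/(93344 + 3052) = 1/96396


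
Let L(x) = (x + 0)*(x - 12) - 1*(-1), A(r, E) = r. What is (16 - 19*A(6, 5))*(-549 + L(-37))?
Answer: -123970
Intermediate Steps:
L(x) = 1 + x*(-12 + x) (L(x) = x*(-12 + x) + 1 = 1 + x*(-12 + x))
(16 - 19*A(6, 5))*(-549 + L(-37)) = (16 - 19*6)*(-549 + (1 + (-37)**2 - 12*(-37))) = (16 - 114)*(-549 + (1 + 1369 + 444)) = -98*(-549 + 1814) = -98*1265 = -123970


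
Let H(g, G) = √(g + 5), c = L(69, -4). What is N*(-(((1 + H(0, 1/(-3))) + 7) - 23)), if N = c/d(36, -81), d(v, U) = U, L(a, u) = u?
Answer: 20/27 - 4*√5/81 ≈ 0.63032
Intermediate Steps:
c = -4
H(g, G) = √(5 + g)
N = 4/81 (N = -4/(-81) = -4*(-1/81) = 4/81 ≈ 0.049383)
N*(-(((1 + H(0, 1/(-3))) + 7) - 23)) = 4*(-(((1 + √(5 + 0)) + 7) - 23))/81 = 4*(-(((1 + √5) + 7) - 23))/81 = 4*(-((8 + √5) - 23))/81 = 4*(-(-15 + √5))/81 = 4*(15 - √5)/81 = 20/27 - 4*√5/81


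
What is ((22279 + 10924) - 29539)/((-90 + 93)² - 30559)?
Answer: -1832/15275 ≈ -0.11993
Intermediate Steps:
((22279 + 10924) - 29539)/((-90 + 93)² - 30559) = (33203 - 29539)/(3² - 30559) = 3664/(9 - 30559) = 3664/(-30550) = 3664*(-1/30550) = -1832/15275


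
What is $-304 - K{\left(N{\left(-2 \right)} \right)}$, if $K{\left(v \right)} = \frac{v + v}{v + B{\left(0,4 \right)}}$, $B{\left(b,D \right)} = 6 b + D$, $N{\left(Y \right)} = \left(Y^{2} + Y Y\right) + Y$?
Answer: $- \frac{1526}{5} \approx -305.2$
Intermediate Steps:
$N{\left(Y \right)} = Y + 2 Y^{2}$ ($N{\left(Y \right)} = \left(Y^{2} + Y^{2}\right) + Y = 2 Y^{2} + Y = Y + 2 Y^{2}$)
$B{\left(b,D \right)} = D + 6 b$
$K{\left(v \right)} = \frac{2 v}{4 + v}$ ($K{\left(v \right)} = \frac{v + v}{v + \left(4 + 6 \cdot 0\right)} = \frac{2 v}{v + \left(4 + 0\right)} = \frac{2 v}{v + 4} = \frac{2 v}{4 + v}$)
$-304 - K{\left(N{\left(-2 \right)} \right)} = -304 - \frac{2 \left(- 2 \left(1 + 2 \left(-2\right)\right)\right)}{4 - 2 \left(1 + 2 \left(-2\right)\right)} = -304 - \frac{2 \left(- 2 \left(1 - 4\right)\right)}{4 - 2 \left(1 - 4\right)} = -304 - \frac{2 \left(\left(-2\right) \left(-3\right)\right)}{4 - -6} = -304 - 2 \cdot 6 \frac{1}{4 + 6} = -304 - 2 \cdot 6 \cdot \frac{1}{10} = -304 - \frac{6}{5} = - \frac{1526}{5}$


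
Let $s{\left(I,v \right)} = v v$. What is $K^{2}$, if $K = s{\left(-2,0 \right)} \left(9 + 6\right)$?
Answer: $0$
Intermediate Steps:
$s{\left(I,v \right)} = v^{2}$
$K = 0$ ($K = 0^{2} \left(9 + 6\right) = 0 \cdot 15 = 0$)
$K^{2} = 0^{2} = 0$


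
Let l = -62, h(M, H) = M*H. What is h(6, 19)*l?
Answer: -7068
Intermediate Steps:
h(M, H) = H*M
h(6, 19)*l = (19*6)*(-62) = 114*(-62) = -7068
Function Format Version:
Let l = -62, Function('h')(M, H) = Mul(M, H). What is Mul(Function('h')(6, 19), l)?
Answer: -7068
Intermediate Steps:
Function('h')(M, H) = Mul(H, M)
Mul(Function('h')(6, 19), l) = Mul(Mul(19, 6), -62) = Mul(114, -62) = -7068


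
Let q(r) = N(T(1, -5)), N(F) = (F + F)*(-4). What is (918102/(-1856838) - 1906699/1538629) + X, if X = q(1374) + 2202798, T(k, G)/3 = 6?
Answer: 1048824005636846798/476164132517 ≈ 2.2027e+6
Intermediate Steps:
T(k, G) = 18 (T(k, G) = 3*6 = 18)
N(F) = -8*F (N(F) = (2*F)*(-4) = -8*F)
q(r) = -144 (q(r) = -8*18 = -144)
X = 2202654 (X = -144 + 2202798 = 2202654)
(918102/(-1856838) - 1906699/1538629) + X = (918102/(-1856838) - 1906699/1538629) + 2202654 = (918102*(-1/1856838) - 1906699*1/1538629) + 2202654 = (-153017/309473 - 1906699/1538629) + 2202654 = -825508253320/476164132517 + 2202654 = 1048824005636846798/476164132517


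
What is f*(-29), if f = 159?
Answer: -4611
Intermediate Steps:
f*(-29) = 159*(-29) = -4611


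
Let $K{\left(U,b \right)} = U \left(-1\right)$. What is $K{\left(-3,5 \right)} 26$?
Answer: $78$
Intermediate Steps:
$K{\left(U,b \right)} = - U$
$K{\left(-3,5 \right)} 26 = \left(-1\right) \left(-3\right) 26 = 3 \cdot 26 = 78$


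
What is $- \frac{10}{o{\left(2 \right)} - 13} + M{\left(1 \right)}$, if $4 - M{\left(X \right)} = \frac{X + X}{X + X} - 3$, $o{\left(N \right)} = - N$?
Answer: $\frac{20}{3} \approx 6.6667$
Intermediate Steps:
$M{\left(X \right)} = 6$ ($M{\left(X \right)} = 4 - \left(\frac{X + X}{X + X} - 3\right) = 4 - \left(\frac{2 X}{2 X} - 3\right) = 4 - \left(2 X \frac{1}{2 X} - 3\right) = 4 - \left(1 - 3\right) = 4 - -2 = 4 + 2 = 6$)
$- \frac{10}{o{\left(2 \right)} - 13} + M{\left(1 \right)} = - \frac{10}{\left(-1\right) 2 - 13} + 6 = - \frac{10}{-2 - 13} + 6 = - \frac{10}{-15} + 6 = \left(-10\right) \left(- \frac{1}{15}\right) + 6 = \frac{2}{3} + 6 = \frac{20}{3}$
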